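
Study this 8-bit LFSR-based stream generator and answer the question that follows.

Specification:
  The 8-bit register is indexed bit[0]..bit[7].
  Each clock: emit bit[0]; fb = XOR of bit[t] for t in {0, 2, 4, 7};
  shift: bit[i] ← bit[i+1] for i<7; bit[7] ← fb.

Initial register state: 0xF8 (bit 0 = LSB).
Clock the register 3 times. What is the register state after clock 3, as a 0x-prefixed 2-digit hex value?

reg_0 = 0xF8
clock 1: out=0, reg = 0x7C
clock 2: out=0, reg = 0x3E
clock 3: out=0, reg = 0x1F

0x1F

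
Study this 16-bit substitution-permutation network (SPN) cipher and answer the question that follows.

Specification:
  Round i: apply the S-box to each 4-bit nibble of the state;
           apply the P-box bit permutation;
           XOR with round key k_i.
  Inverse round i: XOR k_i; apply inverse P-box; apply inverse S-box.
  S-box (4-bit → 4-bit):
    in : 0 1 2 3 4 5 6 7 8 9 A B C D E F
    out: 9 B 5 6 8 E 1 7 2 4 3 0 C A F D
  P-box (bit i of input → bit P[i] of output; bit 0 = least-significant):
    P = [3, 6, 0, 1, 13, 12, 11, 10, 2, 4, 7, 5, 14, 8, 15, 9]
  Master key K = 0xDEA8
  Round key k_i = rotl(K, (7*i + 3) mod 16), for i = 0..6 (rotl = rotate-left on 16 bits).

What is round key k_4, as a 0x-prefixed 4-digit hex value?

K = 0xDEA8
k_0 = rotl(K, (7*0+3) mod 16) = rotl(K, 3) = 0xF546
k_1 = rotl(K, (7*1+3) mod 16) = rotl(K, 10) = 0xA37A
k_2 = rotl(K, (7*2+3) mod 16) = rotl(K, 1) = 0xBD51
k_3 = rotl(K, (7*3+3) mod 16) = rotl(K, 8) = 0xA8DE
k_4 = rotl(K, (7*4+3) mod 16) = rotl(K, 15) = 0x6F54

0x6F54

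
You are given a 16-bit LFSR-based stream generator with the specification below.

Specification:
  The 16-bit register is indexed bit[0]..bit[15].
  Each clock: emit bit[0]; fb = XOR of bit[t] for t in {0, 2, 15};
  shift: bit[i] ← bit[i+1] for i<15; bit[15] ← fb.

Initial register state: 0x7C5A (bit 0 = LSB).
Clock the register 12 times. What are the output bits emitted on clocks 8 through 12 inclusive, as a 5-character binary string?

00011

reg_0 = 0x7C5A
clock 1: out=0, reg = 0x3E2D
clock 2: out=1, reg = 0x1F16
clock 3: out=0, reg = 0x8F8B
clock 4: out=1, reg = 0x47C5
clock 5: out=1, reg = 0x23E2
clock 6: out=0, reg = 0x11F1
clock 7: out=1, reg = 0x88F8
clock 8: out=0, reg = 0xC47C
clock 9: out=0, reg = 0x623E
clock 10: out=0, reg = 0xB11F
clock 11: out=1, reg = 0xD88F
clock 12: out=1, reg = 0xEC47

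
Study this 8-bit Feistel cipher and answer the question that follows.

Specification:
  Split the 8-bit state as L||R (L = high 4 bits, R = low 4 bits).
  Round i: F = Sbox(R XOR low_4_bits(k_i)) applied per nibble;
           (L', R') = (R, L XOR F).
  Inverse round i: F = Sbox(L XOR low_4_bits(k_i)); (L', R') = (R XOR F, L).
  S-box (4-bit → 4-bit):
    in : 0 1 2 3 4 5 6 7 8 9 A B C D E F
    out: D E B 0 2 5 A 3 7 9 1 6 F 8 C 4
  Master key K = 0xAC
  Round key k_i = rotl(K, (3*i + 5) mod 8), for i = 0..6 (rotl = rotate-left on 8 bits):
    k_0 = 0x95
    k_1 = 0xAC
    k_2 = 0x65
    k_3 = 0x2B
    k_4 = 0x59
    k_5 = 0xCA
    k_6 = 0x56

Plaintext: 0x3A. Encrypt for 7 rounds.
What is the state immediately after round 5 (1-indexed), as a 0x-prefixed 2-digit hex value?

s_0 = plaintext = 0x3A
s_1 = Round(s_0, k_0) = 0xA7
s_2 = Round(s_1, k_1) = 0x7C
s_3 = Round(s_2, k_2) = 0xCE
s_4 = Round(s_3, k_3) = 0xE9
s_5 = Round(s_4, k_4) = 0x93
s_6 = Round(s_5, k_5) = 0x30
s_7 = Round(s_6, k_6) = 0x09

0x93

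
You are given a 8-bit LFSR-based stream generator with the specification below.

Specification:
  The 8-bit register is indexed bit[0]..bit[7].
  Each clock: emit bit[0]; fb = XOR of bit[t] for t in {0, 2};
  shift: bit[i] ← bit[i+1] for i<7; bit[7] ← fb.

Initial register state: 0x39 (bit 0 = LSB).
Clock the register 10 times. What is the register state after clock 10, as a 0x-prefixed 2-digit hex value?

0xBD

reg_0 = 0x39
clock 1: out=1, reg = 0x9C
clock 2: out=0, reg = 0xCE
clock 3: out=0, reg = 0xE7
clock 4: out=1, reg = 0x73
clock 5: out=1, reg = 0xB9
clock 6: out=1, reg = 0xDC
clock 7: out=0, reg = 0xEE
clock 8: out=0, reg = 0xF7
clock 9: out=1, reg = 0x7B
clock 10: out=1, reg = 0xBD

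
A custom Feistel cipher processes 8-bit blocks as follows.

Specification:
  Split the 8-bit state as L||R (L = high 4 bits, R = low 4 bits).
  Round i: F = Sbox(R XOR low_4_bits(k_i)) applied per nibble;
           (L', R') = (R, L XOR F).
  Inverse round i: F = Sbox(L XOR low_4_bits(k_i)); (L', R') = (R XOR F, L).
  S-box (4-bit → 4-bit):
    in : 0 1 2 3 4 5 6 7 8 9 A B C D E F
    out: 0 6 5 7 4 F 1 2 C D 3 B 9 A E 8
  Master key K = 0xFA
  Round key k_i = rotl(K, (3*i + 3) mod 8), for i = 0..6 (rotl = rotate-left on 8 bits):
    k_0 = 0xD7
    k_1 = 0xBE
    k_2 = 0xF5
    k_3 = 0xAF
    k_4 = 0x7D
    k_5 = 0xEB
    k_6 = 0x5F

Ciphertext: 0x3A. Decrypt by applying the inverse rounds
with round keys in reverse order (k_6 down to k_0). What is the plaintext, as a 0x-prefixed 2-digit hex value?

0x51

s_0 = ciphertext = 0x3A
s_1 = InvRound(s_0, k_6) = 0x33
s_2 = InvRound(s_1, k_5) = 0xF3
s_3 = InvRound(s_2, k_4) = 0x6F
s_4 = InvRound(s_3, k_3) = 0x26
s_5 = InvRound(s_4, k_2) = 0x42
s_6 = InvRound(s_5, k_1) = 0x14
s_7 = InvRound(s_6, k_0) = 0x51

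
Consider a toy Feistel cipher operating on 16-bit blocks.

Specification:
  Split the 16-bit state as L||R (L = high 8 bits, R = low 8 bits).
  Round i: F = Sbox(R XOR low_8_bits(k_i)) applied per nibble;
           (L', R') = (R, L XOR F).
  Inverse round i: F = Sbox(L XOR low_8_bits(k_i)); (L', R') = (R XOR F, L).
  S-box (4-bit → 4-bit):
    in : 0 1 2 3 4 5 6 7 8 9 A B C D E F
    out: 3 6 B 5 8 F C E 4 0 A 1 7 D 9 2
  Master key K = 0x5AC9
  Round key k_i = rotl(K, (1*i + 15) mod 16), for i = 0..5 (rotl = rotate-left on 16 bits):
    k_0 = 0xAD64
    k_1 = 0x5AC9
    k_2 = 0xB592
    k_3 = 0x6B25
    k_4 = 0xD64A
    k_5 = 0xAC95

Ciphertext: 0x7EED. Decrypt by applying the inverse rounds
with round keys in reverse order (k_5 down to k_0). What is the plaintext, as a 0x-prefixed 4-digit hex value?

0x1A16

s_0 = ciphertext = 0x7EED
s_1 = InvRound(s_0, k_5) = 0x7C7E
s_2 = InvRound(s_1, k_4) = 0x227C
s_3 = InvRound(s_2, k_3) = 0x4222
s_4 = InvRound(s_3, k_2) = 0xF142
s_5 = InvRound(s_4, k_1) = 0x16F1
s_6 = InvRound(s_5, k_0) = 0x1A16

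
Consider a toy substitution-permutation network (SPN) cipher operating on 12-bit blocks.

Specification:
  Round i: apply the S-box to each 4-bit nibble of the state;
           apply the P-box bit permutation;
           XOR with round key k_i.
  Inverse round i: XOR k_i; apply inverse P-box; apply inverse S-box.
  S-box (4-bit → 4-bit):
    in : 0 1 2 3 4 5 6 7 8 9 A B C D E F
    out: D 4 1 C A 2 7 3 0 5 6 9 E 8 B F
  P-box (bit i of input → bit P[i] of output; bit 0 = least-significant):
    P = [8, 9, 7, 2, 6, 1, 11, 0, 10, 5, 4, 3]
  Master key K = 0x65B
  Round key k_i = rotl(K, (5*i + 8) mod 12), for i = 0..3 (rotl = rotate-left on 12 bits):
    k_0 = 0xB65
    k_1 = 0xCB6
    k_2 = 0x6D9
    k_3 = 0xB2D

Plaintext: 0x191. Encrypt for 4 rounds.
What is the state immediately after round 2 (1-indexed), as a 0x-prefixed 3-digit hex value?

s_0 = plaintext = 0x191
s_1 = Round(s_0, k_0) = 0x3B5
s_2 = Round(s_1, k_1) = 0xEEF
s_3 = Round(s_2, k_2) = 0x136
s_4 = Round(s_3, k_3) = 0x0BC

0xEEF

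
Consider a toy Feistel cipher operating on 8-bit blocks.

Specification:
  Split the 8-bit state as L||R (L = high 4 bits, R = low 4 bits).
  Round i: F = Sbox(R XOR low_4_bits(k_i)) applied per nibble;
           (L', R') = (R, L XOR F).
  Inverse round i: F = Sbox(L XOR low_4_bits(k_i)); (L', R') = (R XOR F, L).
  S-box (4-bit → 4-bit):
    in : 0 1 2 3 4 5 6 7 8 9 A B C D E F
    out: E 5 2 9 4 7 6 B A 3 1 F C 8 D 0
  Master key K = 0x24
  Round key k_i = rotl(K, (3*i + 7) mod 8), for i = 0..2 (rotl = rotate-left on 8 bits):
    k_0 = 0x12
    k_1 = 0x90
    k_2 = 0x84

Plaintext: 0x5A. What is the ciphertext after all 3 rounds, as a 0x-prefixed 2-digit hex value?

0xA2

s_0 = plaintext = 0x5A
s_1 = Round(s_0, k_0) = 0xAF
s_2 = Round(s_1, k_1) = 0xFA
s_3 = Round(s_2, k_2) = 0xA2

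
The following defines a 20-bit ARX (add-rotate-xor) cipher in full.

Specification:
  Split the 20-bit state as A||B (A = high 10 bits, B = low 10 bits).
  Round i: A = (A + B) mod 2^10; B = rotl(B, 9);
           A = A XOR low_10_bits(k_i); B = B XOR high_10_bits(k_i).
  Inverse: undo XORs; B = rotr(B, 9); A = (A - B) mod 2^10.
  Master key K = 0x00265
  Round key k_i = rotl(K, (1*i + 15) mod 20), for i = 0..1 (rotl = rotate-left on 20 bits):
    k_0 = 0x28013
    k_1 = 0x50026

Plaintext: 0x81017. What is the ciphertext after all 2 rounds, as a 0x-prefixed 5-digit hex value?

s_0 = plaintext = 0x81017
s_1 = Round(s_0, k_0) = 0x822AB
s_2 = Round(s_1, k_1) = 0x25615

0x25615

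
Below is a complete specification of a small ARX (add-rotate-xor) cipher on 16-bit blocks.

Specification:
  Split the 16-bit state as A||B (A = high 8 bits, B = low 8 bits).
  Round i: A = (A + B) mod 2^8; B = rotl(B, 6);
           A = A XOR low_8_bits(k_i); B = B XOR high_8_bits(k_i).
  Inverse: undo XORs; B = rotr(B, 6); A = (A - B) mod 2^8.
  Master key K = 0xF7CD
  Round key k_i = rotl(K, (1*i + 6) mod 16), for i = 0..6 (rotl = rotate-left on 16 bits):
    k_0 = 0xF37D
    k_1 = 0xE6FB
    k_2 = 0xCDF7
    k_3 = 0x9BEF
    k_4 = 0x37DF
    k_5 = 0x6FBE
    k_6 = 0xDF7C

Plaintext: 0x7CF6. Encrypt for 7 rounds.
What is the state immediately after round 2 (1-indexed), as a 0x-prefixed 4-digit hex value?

s_0 = plaintext = 0x7CF6
s_1 = Round(s_0, k_0) = 0x0F4E
s_2 = Round(s_1, k_1) = 0xA675
s_3 = Round(s_2, k_2) = 0xEC90
s_4 = Round(s_3, k_3) = 0x93BF
s_5 = Round(s_4, k_4) = 0x8DD8
s_6 = Round(s_5, k_5) = 0xDB59
s_7 = Round(s_6, k_6) = 0x4889

0xA675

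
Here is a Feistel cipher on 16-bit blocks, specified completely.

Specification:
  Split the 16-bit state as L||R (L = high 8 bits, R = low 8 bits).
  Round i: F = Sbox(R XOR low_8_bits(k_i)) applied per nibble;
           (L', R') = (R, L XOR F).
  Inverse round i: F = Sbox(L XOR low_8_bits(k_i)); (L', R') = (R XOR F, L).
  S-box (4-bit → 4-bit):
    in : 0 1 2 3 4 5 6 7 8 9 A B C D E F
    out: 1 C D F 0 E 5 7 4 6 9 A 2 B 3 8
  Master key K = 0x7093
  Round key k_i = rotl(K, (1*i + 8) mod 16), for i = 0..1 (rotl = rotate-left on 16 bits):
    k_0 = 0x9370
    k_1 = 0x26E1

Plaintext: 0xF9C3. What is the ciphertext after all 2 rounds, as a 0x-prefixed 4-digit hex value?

0x5664

s_0 = plaintext = 0xF9C3
s_1 = Round(s_0, k_0) = 0xC356
s_2 = Round(s_1, k_1) = 0x5664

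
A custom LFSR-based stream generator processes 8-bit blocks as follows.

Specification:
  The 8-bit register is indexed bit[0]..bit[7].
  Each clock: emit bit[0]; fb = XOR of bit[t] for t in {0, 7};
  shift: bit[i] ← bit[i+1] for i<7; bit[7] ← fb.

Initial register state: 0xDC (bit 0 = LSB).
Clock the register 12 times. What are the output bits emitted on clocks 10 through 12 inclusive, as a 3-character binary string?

101

reg_0 = 0xDC
clock 1: out=0, reg = 0xEE
clock 2: out=0, reg = 0xF7
clock 3: out=1, reg = 0x7B
clock 4: out=1, reg = 0xBD
clock 5: out=1, reg = 0x5E
clock 6: out=0, reg = 0x2F
clock 7: out=1, reg = 0x97
clock 8: out=1, reg = 0x4B
clock 9: out=1, reg = 0xA5
clock 10: out=1, reg = 0x52
clock 11: out=0, reg = 0x29
clock 12: out=1, reg = 0x94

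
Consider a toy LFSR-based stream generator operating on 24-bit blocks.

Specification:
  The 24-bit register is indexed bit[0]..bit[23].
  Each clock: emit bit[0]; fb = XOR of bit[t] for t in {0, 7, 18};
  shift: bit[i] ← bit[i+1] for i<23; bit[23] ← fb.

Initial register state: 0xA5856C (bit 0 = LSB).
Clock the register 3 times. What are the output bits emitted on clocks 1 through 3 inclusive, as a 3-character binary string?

001

reg_0 = 0xA5856C
clock 1: out=0, reg = 0xD2C2B6
clock 2: out=0, reg = 0xE9615B
clock 3: out=1, reg = 0xF4B0AD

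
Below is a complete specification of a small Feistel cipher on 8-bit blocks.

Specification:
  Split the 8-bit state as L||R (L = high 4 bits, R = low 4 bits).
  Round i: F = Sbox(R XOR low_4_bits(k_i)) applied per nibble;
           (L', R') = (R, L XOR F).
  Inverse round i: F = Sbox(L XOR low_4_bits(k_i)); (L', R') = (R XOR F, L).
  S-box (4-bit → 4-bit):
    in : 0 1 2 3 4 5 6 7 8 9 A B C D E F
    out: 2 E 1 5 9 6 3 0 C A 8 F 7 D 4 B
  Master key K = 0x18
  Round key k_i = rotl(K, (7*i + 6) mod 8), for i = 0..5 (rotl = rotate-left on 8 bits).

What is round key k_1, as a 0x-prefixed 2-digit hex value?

K = 0x18
k_0 = rotl(K, (7*0+6) mod 8) = rotl(K, 6) = 0x06
k_1 = rotl(K, (7*1+6) mod 8) = rotl(K, 5) = 0x03

0x03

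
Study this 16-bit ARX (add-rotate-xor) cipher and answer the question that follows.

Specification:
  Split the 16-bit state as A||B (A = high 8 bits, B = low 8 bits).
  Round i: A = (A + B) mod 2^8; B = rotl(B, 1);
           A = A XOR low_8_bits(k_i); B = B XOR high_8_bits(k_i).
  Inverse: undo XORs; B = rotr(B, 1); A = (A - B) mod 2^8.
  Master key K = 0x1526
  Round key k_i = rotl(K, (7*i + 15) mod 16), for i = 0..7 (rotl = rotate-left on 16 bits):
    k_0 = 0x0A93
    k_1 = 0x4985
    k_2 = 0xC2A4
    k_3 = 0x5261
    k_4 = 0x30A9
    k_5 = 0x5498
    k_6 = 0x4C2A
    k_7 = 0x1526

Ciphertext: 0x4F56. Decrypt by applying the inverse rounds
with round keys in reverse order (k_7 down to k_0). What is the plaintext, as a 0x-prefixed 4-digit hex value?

0xBA21

s_0 = ciphertext = 0x4F56
s_1 = InvRound(s_0, k_7) = 0xC8A1
s_2 = InvRound(s_1, k_6) = 0xECF6
s_3 = InvRound(s_2, k_5) = 0x2351
s_4 = InvRound(s_3, k_4) = 0xDAB0
s_5 = InvRound(s_4, k_3) = 0x4A71
s_6 = InvRound(s_5, k_2) = 0x15D9
s_7 = InvRound(s_6, k_1) = 0x4848
s_8 = InvRound(s_7, k_0) = 0xBA21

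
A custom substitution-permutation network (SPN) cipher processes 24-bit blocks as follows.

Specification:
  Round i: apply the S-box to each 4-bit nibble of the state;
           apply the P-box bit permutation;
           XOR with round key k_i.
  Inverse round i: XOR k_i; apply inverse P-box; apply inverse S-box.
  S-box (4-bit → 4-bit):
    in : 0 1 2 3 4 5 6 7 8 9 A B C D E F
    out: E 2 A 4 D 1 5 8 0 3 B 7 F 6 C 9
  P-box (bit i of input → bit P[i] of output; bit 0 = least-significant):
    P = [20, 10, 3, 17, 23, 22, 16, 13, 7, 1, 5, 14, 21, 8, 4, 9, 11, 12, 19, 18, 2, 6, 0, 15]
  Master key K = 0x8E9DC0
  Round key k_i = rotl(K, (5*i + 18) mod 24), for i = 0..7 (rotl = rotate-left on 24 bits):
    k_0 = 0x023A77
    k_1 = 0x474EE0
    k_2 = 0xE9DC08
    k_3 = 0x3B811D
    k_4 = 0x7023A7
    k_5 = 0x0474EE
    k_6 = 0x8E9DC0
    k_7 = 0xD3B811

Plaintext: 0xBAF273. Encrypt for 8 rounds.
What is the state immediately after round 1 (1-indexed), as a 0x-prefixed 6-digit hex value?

s_0 = plaintext = 0xBAF273
s_1 = Round(s_0, k_0) = 0x264038
s_2 = Round(s_1, k_1) = 0x6E8492
s_3 = Round(s_2, k_2) = 0x2798AD
s_4 = Round(s_3, k_3) = 0xDF2455
s_5 = Round(s_4, k_4) = 0xE46846
s_6 = Round(s_5, k_5) = 0xB9DCF7
s_7 = Round(s_6, k_6) = 0x0CE437
s_8 = Round(s_7, k_7) = 0xDC62E0

0x264038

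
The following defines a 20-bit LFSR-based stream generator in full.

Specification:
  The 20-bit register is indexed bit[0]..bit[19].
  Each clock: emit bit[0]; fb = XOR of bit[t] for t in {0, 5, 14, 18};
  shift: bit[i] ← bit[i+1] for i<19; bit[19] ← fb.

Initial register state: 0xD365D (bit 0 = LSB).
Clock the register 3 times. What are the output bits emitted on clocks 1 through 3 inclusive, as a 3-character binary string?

reg_0 = 0xD365D
clock 1: out=1, reg = 0x69B2E
clock 2: out=0, reg = 0x34D97
clock 3: out=1, reg = 0x1A6CB

101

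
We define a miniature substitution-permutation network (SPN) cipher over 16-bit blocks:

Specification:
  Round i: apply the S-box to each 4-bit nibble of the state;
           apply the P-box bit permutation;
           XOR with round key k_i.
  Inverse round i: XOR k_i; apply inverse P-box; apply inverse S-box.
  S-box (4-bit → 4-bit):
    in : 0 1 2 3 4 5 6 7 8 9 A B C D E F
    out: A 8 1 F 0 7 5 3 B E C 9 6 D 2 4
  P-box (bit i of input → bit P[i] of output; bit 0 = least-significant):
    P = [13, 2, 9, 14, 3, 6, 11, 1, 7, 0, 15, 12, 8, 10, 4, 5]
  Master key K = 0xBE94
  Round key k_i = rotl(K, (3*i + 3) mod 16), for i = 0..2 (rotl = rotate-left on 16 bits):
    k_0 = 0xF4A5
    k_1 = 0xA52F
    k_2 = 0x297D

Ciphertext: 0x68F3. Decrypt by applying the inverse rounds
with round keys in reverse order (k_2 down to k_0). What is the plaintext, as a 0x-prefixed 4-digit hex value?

s_0 = ciphertext = 0x68F3
s_1 = InvRound(s_0, k_2) = 0x22B0
s_2 = InvRound(s_1, k_1) = 0x55BC
s_3 = InvRound(s_2, k_0) = 0x6C22

0x6C22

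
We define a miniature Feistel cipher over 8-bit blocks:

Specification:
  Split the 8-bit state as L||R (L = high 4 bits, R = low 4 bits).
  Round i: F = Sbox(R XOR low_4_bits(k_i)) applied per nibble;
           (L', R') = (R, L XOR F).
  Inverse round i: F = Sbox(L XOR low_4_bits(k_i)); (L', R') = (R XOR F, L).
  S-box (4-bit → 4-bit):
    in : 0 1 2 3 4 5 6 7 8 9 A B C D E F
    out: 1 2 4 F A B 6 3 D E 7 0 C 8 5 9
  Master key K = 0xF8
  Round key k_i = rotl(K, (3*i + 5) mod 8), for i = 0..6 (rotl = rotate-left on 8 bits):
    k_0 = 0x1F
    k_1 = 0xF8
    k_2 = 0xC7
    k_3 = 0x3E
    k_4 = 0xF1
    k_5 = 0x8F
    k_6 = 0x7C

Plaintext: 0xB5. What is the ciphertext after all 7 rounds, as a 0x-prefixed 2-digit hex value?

0xE6

s_0 = plaintext = 0xB5
s_1 = Round(s_0, k_0) = 0x5C
s_2 = Round(s_1, k_1) = 0xCF
s_3 = Round(s_2, k_2) = 0xF1
s_4 = Round(s_3, k_3) = 0x16
s_5 = Round(s_4, k_4) = 0x62
s_6 = Round(s_5, k_5) = 0x2E
s_7 = Round(s_6, k_6) = 0xE6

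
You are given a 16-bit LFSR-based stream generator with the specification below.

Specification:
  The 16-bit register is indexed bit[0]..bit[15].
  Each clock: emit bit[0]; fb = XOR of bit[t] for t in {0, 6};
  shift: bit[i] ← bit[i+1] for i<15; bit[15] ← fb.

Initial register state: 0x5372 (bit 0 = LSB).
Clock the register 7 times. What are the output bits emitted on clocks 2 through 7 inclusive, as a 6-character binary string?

100111

reg_0 = 0x5372
clock 1: out=0, reg = 0xA9B9
clock 2: out=1, reg = 0xD4DC
clock 3: out=0, reg = 0xEA6E
clock 4: out=0, reg = 0xF537
clock 5: out=1, reg = 0xFA9B
clock 6: out=1, reg = 0xFD4D
clock 7: out=1, reg = 0x7EA6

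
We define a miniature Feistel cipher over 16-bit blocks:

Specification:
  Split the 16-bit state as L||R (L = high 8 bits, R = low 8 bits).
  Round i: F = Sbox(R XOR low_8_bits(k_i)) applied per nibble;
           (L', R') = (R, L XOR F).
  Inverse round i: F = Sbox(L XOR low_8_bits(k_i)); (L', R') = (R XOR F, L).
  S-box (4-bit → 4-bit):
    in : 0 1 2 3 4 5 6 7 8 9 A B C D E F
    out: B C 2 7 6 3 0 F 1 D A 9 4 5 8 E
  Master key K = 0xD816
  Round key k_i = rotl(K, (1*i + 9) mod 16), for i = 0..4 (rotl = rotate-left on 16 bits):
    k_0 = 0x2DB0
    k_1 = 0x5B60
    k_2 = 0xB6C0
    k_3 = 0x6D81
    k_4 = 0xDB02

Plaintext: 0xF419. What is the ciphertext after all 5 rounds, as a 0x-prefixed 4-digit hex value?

0x9C27

s_0 = plaintext = 0xF419
s_1 = Round(s_0, k_0) = 0x1959
s_2 = Round(s_1, k_1) = 0x5964
s_3 = Round(s_2, k_2) = 0x64FF
s_4 = Round(s_3, k_3) = 0xFF9C
s_5 = Round(s_4, k_4) = 0x9C27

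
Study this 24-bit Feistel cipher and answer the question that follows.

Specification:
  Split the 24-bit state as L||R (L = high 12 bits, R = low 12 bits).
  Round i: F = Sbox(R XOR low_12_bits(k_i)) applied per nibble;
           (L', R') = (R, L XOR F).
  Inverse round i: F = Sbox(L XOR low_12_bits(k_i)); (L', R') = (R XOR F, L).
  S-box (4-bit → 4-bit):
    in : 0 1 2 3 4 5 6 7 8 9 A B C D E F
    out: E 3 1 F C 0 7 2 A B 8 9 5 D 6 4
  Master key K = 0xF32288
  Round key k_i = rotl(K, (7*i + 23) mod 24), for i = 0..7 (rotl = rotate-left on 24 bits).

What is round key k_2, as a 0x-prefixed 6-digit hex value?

K = 0xF32288
k_0 = rotl(K, (7*0+23) mod 24) = rotl(K, 23) = 0x799144
k_1 = rotl(K, (7*1+23) mod 24) = rotl(K, 6) = 0xC8A23C
k_2 = rotl(K, (7*2+23) mod 24) = rotl(K, 13) = 0x511E64

0x511E64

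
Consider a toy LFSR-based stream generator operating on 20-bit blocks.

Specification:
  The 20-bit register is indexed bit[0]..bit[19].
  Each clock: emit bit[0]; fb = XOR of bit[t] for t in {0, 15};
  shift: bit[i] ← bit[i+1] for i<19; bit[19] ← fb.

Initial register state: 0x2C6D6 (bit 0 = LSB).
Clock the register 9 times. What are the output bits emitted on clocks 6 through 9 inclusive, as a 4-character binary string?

0110

reg_0 = 0x2C6D6
clock 1: out=0, reg = 0x9636B
clock 2: out=1, reg = 0xCB1B5
clock 3: out=1, reg = 0x658DA
clock 4: out=0, reg = 0x32C6D
clock 5: out=1, reg = 0x99636
clock 6: out=0, reg = 0xCCB1B
clock 7: out=1, reg = 0x6658D
clock 8: out=1, reg = 0xB32C6
clock 9: out=0, reg = 0x59963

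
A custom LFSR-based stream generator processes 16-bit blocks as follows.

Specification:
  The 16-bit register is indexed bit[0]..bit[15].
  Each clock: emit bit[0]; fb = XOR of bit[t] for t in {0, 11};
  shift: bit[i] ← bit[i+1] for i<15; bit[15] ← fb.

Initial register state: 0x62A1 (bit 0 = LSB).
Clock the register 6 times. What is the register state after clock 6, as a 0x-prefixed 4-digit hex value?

reg_0 = 0x62A1
clock 1: out=1, reg = 0xB150
clock 2: out=0, reg = 0x58A8
clock 3: out=0, reg = 0xAC54
clock 4: out=0, reg = 0xD62A
clock 5: out=0, reg = 0x6B15
clock 6: out=1, reg = 0x358A

0x358A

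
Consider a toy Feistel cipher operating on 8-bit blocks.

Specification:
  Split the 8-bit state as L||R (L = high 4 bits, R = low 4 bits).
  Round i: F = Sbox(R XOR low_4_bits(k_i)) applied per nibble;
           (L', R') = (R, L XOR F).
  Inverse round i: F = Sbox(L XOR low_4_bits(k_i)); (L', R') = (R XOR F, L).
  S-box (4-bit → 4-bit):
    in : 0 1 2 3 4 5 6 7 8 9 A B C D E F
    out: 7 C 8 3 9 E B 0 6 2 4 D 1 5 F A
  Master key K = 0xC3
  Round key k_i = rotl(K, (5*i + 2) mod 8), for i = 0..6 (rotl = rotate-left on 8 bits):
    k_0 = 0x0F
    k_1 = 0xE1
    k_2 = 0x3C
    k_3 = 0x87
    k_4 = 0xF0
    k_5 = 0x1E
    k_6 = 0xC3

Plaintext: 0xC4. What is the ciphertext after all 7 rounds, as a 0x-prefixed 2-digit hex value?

0x7A

s_0 = plaintext = 0xC4
s_1 = Round(s_0, k_0) = 0x41
s_2 = Round(s_1, k_1) = 0x13
s_3 = Round(s_2, k_2) = 0x3B
s_4 = Round(s_3, k_3) = 0xB2
s_5 = Round(s_4, k_4) = 0x23
s_6 = Round(s_5, k_5) = 0x37
s_7 = Round(s_6, k_6) = 0x7A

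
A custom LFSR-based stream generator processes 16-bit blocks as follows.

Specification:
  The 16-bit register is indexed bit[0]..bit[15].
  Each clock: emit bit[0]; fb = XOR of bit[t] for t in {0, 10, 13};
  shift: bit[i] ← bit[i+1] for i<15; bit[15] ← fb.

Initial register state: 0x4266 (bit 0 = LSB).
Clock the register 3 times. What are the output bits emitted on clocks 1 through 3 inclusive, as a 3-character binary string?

011

reg_0 = 0x4266
clock 1: out=0, reg = 0x2133
clock 2: out=1, reg = 0x1099
clock 3: out=1, reg = 0x884C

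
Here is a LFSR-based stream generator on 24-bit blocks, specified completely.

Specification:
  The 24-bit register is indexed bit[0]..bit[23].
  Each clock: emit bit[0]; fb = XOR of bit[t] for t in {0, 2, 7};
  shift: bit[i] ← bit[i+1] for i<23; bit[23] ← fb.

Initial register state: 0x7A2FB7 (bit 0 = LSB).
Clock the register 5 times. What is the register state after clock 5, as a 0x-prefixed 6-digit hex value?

0x2BD17D

reg_0 = 0x7A2FB7
clock 1: out=1, reg = 0xBD17DB
clock 2: out=1, reg = 0x5E8BED
clock 3: out=1, reg = 0xAF45F6
clock 4: out=0, reg = 0x57A2FB
clock 5: out=1, reg = 0x2BD17D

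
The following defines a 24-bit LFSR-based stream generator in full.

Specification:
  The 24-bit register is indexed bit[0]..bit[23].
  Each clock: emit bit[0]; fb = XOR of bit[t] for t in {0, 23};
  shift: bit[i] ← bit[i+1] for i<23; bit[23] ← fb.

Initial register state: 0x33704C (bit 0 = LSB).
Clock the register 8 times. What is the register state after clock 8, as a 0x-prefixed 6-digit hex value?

0xC43370

reg_0 = 0x33704C
clock 1: out=0, reg = 0x19B826
clock 2: out=0, reg = 0x0CDC13
clock 3: out=1, reg = 0x866E09
clock 4: out=1, reg = 0x433704
clock 5: out=0, reg = 0x219B82
clock 6: out=0, reg = 0x10CDC1
clock 7: out=1, reg = 0x8866E0
clock 8: out=0, reg = 0xC43370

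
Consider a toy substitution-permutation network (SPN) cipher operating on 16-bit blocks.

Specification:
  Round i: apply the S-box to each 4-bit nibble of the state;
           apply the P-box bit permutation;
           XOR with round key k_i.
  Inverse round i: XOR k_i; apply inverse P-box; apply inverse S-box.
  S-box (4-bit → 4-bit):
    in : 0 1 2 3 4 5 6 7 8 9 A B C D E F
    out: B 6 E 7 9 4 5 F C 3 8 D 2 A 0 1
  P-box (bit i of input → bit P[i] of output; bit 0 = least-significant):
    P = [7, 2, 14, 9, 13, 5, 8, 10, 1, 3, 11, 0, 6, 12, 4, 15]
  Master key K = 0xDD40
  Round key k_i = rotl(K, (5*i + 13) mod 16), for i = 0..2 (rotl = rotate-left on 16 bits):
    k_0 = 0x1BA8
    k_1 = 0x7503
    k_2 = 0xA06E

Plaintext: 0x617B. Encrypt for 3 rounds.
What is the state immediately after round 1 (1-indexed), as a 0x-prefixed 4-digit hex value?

s_0 = plaintext = 0x617B
s_1 = Round(s_0, k_0) = 0x7450
s_2 = Round(s_1, k_1) = 0xE6D4
s_3 = Round(s_2, k_2) = 0xAECC

0x7450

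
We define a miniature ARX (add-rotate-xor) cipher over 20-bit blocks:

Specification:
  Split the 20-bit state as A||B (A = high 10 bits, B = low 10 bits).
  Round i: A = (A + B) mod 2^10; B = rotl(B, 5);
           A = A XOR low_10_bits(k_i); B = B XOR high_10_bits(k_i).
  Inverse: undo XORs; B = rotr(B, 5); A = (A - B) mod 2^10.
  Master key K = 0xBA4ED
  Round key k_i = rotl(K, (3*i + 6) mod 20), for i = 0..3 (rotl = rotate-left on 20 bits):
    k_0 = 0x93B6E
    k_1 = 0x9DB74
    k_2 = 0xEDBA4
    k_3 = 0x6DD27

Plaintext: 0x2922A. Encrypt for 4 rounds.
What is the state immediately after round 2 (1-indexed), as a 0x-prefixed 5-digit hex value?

s_0 = plaintext = 0x2922A
s_1 = Round(s_0, k_0) = 0x6831F
s_2 = Round(s_1, k_1) = 0xF2D8E
s_3 = Round(s_2, k_2) = 0xBF67A
s_4 = Round(s_3, k_3) = 0x142E4

0xF2D8E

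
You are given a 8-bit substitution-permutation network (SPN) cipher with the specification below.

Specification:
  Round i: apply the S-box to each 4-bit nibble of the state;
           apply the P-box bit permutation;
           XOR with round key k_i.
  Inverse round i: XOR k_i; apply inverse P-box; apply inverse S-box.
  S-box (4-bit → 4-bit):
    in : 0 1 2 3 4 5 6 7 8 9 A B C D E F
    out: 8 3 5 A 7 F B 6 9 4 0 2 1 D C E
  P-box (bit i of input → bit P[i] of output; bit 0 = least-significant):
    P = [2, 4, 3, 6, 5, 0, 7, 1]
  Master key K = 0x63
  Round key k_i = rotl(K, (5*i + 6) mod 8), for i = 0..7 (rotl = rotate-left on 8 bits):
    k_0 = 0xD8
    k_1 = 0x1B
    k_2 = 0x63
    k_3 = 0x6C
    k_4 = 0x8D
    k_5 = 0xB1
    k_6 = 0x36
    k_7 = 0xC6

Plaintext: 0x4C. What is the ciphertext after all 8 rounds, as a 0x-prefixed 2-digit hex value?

s_0 = plaintext = 0x4C
s_1 = Round(s_0, k_0) = 0x7D
s_2 = Round(s_1, k_1) = 0xD6
s_3 = Round(s_2, k_2) = 0x95
s_4 = Round(s_3, k_3) = 0xB0
s_5 = Round(s_4, k_4) = 0xCC
s_6 = Round(s_5, k_5) = 0x95
s_7 = Round(s_6, k_6) = 0xEA
s_8 = Round(s_7, k_7) = 0x44

0x44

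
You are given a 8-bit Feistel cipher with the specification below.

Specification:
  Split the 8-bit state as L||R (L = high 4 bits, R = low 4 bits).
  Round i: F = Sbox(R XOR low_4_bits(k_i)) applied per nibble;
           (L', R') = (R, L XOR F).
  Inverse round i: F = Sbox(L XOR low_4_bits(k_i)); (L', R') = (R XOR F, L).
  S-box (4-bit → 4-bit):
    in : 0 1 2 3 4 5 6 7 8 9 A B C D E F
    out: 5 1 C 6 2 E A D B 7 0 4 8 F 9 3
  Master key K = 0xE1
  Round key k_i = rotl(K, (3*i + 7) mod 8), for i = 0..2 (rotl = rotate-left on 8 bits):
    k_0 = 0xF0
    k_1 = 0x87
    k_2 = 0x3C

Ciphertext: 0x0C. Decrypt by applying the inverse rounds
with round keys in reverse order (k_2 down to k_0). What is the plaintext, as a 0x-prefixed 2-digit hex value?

s_0 = ciphertext = 0x0C
s_1 = InvRound(s_0, k_2) = 0x40
s_2 = InvRound(s_1, k_1) = 0x64
s_3 = InvRound(s_2, k_0) = 0xE6

0xE6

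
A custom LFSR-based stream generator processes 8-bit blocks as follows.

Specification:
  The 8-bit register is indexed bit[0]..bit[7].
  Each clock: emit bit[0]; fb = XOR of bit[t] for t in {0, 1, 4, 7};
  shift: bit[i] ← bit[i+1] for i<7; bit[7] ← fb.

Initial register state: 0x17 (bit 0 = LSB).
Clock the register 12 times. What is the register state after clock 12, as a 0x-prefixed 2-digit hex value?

0xD1

reg_0 = 0x17
clock 1: out=1, reg = 0x8B
clock 2: out=1, reg = 0xC5
clock 3: out=1, reg = 0x62
clock 4: out=0, reg = 0xB1
clock 5: out=1, reg = 0xD8
clock 6: out=0, reg = 0x6C
clock 7: out=0, reg = 0x36
clock 8: out=0, reg = 0x1B
clock 9: out=1, reg = 0x8D
clock 10: out=1, reg = 0x46
clock 11: out=0, reg = 0xA3
clock 12: out=1, reg = 0xD1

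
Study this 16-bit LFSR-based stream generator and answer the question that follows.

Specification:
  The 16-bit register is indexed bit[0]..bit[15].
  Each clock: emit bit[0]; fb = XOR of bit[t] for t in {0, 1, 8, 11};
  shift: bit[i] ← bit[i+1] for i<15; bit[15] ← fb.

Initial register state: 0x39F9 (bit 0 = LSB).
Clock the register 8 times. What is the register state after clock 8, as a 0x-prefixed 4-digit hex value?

reg_0 = 0x39F9
clock 1: out=1, reg = 0x9CFC
clock 2: out=0, reg = 0xCE7E
clock 3: out=0, reg = 0x673F
clock 4: out=1, reg = 0xB39F
clock 5: out=1, reg = 0xD9CF
clock 6: out=1, reg = 0x6CE7
clock 7: out=1, reg = 0xB673
clock 8: out=1, reg = 0x5B39

0x5B39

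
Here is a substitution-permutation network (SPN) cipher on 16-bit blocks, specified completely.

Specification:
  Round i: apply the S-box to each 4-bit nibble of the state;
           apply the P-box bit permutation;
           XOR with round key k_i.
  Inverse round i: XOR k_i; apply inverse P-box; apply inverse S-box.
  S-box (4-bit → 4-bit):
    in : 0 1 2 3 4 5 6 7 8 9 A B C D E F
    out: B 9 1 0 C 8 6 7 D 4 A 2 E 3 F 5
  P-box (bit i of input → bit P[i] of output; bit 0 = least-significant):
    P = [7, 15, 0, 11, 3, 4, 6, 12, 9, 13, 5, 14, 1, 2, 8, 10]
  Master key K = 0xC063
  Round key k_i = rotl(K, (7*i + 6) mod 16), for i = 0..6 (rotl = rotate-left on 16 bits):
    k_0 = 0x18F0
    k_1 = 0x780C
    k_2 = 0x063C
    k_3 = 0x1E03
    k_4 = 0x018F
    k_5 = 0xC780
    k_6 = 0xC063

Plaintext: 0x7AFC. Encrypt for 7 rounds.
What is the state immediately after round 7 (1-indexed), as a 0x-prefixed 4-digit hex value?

s_0 = plaintext = 0x7AFC
s_1 = Round(s_0, k_0) = 0xF1BF
s_2 = Round(s_1, k_1) = 0x3B9F
s_3 = Round(s_2, k_2) = 0x26FD
s_4 = Round(s_3, k_3) = 0xBEE9
s_5 = Round(s_4, k_4) = 0x73F2
s_6 = Round(s_5, k_5) = 0xC64E
s_7 = Round(s_6, k_6) = 0x7D86

0x7D86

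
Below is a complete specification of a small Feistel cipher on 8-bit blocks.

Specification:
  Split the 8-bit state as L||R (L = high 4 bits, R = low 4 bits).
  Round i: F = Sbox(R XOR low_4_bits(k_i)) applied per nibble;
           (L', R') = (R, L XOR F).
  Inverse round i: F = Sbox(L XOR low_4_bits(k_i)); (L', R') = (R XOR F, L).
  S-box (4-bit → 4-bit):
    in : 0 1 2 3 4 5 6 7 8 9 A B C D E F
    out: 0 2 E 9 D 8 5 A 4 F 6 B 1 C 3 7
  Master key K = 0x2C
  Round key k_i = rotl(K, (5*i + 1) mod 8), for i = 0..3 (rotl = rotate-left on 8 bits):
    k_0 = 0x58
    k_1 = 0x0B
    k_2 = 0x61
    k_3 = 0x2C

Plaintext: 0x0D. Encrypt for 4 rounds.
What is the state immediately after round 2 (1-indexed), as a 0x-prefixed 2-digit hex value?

0x84

s_0 = plaintext = 0x0D
s_1 = Round(s_0, k_0) = 0xD8
s_2 = Round(s_1, k_1) = 0x84
s_3 = Round(s_2, k_2) = 0x40
s_4 = Round(s_3, k_3) = 0x05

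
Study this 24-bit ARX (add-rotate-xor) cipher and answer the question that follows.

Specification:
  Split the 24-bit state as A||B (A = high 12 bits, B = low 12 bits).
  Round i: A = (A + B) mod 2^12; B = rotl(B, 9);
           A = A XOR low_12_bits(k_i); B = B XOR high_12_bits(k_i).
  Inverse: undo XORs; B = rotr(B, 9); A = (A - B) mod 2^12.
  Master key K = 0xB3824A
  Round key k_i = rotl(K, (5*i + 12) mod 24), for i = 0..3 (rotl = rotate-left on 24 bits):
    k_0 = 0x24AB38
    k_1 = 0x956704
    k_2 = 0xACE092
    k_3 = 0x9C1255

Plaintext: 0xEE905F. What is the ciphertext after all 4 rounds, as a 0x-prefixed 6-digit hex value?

s_0 = plaintext = 0xEE905F
s_1 = Round(s_0, k_0) = 0x470C41
s_2 = Round(s_1, k_1) = 0x7B5ADE
s_3 = Round(s_2, k_2) = 0x201795
s_4 = Round(s_3, k_3) = 0xBC3333

0xBC3333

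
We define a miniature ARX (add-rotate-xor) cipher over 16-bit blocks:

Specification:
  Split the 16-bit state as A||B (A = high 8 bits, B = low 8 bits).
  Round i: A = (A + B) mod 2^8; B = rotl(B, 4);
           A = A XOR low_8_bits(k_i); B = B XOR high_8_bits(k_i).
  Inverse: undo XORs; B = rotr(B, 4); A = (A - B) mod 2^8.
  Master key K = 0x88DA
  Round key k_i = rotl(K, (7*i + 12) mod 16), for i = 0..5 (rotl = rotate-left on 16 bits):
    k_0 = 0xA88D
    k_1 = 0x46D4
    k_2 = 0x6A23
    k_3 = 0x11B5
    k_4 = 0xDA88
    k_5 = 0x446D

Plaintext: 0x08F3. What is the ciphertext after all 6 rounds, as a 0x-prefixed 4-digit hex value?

s_0 = plaintext = 0x08F3
s_1 = Round(s_0, k_0) = 0x7697
s_2 = Round(s_1, k_1) = 0xD93F
s_3 = Round(s_2, k_2) = 0x3B99
s_4 = Round(s_3, k_3) = 0x6188
s_5 = Round(s_4, k_4) = 0x6152
s_6 = Round(s_5, k_5) = 0xDE61

0xDE61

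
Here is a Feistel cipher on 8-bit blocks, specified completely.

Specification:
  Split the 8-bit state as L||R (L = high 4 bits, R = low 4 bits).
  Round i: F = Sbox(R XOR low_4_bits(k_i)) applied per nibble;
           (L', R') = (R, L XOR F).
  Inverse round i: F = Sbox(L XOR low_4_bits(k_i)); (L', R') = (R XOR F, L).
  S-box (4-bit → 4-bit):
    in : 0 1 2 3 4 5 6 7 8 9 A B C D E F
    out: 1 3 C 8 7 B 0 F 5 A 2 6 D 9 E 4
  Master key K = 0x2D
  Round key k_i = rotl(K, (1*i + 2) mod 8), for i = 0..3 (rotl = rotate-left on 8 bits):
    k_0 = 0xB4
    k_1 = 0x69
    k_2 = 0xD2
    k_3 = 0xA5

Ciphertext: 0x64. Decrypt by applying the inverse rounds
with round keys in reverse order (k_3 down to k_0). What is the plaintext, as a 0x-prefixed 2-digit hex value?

0xEF

s_0 = ciphertext = 0x64
s_1 = InvRound(s_0, k_3) = 0xC6
s_2 = InvRound(s_1, k_2) = 0x8C
s_3 = InvRound(s_2, k_1) = 0xF8
s_4 = InvRound(s_3, k_0) = 0xEF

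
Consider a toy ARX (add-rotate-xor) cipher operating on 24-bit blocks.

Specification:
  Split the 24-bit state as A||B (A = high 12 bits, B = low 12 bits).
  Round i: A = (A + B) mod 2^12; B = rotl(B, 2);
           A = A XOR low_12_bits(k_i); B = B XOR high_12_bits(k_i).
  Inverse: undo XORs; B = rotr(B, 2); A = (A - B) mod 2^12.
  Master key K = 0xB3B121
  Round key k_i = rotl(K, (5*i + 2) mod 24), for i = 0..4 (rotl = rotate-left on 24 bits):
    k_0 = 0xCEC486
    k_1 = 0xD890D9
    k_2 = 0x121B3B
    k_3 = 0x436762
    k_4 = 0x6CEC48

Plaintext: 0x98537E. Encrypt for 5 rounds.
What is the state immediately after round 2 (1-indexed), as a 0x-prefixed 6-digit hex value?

0xA409D9

s_0 = plaintext = 0x98537E
s_1 = Round(s_0, k_0) = 0x985114
s_2 = Round(s_1, k_1) = 0xA409D9
s_3 = Round(s_2, k_2) = 0xF22647
s_4 = Round(s_3, k_3) = 0x20BD2B
s_5 = Round(s_4, k_4) = 0x37E261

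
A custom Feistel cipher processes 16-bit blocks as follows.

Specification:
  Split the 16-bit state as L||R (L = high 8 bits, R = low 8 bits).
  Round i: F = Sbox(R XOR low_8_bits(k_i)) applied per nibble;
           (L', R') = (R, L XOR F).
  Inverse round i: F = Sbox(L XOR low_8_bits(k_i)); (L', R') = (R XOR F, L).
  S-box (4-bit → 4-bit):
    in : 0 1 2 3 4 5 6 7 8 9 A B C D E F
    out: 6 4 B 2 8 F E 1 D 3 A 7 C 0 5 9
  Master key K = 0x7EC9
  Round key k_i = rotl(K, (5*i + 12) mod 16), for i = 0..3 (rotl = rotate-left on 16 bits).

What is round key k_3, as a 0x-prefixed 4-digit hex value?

K = 0x7EC9
k_0 = rotl(K, (5*0+12) mod 16) = rotl(K, 12) = 0x97EC
k_1 = rotl(K, (5*1+12) mod 16) = rotl(K, 1) = 0xFD92
k_2 = rotl(K, (5*2+12) mod 16) = rotl(K, 6) = 0xB25F
k_3 = rotl(K, (5*3+12) mod 16) = rotl(K, 11) = 0x4BF6

0x4BF6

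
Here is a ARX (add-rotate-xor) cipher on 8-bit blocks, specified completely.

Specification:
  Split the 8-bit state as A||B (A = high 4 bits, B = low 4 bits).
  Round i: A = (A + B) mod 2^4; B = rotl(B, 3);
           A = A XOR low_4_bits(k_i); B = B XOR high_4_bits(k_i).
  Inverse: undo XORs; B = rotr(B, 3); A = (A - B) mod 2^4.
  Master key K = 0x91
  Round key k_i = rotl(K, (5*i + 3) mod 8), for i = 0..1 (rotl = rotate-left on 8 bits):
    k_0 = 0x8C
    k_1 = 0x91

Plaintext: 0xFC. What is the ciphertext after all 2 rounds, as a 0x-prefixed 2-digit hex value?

0x4E

s_0 = plaintext = 0xFC
s_1 = Round(s_0, k_0) = 0x7E
s_2 = Round(s_1, k_1) = 0x4E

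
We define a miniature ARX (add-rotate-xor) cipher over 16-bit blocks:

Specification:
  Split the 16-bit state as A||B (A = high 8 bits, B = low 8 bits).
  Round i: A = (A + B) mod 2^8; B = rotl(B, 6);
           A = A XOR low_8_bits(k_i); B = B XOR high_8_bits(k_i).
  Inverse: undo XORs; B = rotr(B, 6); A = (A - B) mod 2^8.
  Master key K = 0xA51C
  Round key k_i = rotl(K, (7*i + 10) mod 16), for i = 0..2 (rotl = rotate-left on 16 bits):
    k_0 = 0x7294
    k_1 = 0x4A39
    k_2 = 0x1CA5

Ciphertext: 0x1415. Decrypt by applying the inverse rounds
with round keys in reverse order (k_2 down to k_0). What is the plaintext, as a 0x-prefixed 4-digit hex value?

s_0 = ciphertext = 0x1415
s_1 = InvRound(s_0, k_2) = 0x8D24
s_2 = InvRound(s_1, k_1) = 0xFBB9
s_3 = InvRound(s_2, k_0) = 0x402F

0x402F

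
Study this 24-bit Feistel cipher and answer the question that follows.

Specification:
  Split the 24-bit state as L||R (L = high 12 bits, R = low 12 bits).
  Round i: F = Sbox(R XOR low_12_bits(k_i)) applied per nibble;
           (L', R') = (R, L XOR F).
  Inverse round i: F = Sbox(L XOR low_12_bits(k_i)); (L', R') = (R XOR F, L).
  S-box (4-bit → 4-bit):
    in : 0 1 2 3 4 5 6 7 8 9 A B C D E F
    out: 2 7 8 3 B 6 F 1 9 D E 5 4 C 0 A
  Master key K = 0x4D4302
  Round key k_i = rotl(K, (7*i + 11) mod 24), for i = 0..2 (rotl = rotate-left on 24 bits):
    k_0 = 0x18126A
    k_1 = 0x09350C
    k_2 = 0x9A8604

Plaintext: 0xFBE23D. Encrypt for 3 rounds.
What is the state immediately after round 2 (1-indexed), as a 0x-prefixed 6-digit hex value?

s_0 = plaintext = 0xFBE23D
s_1 = Round(s_0, k_0) = 0x23DDDF
s_2 = Round(s_1, k_1) = 0xDDFBFE
s_3 = Round(s_2, k_2) = 0xBFE171

0xDDFBFE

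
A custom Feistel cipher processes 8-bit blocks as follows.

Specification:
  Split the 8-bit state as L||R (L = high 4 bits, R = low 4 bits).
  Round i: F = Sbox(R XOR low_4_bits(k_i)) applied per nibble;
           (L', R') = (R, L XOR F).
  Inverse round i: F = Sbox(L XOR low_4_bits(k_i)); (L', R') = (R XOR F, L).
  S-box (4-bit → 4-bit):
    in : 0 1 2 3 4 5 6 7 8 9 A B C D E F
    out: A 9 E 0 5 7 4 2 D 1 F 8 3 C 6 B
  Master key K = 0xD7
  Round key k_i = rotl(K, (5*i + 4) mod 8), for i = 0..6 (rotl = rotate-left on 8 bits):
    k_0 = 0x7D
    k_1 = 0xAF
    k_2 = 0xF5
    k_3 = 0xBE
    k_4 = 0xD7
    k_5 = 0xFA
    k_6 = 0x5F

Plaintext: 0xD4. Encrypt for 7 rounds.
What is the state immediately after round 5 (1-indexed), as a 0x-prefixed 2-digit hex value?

s_0 = plaintext = 0xD4
s_1 = Round(s_0, k_0) = 0x4C
s_2 = Round(s_1, k_1) = 0xC4
s_3 = Round(s_2, k_2) = 0x45
s_4 = Round(s_3, k_3) = 0x5C
s_5 = Round(s_4, k_4) = 0xCD
s_6 = Round(s_5, k_5) = 0xDE
s_7 = Round(s_6, k_6) = 0xE4

0xCD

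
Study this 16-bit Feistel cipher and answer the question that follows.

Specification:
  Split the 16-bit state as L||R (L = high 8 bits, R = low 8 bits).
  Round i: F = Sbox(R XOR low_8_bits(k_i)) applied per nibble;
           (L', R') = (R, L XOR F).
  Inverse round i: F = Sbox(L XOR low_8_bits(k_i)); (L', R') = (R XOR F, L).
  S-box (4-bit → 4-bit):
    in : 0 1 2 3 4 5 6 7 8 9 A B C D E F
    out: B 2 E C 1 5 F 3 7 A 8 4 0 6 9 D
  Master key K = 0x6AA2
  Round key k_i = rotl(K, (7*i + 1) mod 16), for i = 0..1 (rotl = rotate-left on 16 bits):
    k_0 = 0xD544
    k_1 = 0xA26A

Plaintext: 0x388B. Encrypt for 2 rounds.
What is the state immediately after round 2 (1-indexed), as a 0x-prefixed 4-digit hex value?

0x35D6

s_0 = plaintext = 0x388B
s_1 = Round(s_0, k_0) = 0x8B35
s_2 = Round(s_1, k_1) = 0x35D6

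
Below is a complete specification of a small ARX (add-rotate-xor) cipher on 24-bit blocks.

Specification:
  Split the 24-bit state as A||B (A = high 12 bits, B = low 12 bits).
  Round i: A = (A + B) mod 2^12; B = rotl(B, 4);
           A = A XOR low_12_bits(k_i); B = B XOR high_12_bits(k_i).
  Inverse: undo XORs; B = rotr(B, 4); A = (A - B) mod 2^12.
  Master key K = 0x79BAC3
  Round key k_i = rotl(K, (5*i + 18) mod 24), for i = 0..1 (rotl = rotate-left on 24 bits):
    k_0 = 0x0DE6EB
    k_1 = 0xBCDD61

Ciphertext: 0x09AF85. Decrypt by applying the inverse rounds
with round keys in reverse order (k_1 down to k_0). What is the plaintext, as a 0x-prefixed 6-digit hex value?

s_0 = ciphertext = 0x09AF85
s_1 = InvRound(s_0, k_1) = 0x5B7844
s_2 = InvRound(s_1, k_0) = 0x8D3A89

0x8D3A89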